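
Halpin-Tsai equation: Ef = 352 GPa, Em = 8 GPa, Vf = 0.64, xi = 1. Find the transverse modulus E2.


eta = (Ef/Em - 1)/(Ef/Em + xi) = (44.0 - 1)/(44.0 + 1) = 0.9556
E2 = Em*(1+xi*eta*Vf)/(1-eta*Vf) = 33.19 GPa

33.19 GPa


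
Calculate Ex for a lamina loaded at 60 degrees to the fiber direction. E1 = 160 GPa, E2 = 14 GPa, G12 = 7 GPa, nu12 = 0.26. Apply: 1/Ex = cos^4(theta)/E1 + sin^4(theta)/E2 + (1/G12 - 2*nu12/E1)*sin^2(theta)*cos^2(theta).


cos^4(60) = 0.0625, sin^4(60) = 0.5625, sin^2(60)*cos^2(60) = 0.1875
1/G12 - 2*nu12/E1 = 1/7 - 2*0.26/160 = 0.139607 GPa^-1
1/Ex = 0.0625/160 + 0.5625/14 + 0.139607*0.1875 = 0.0667455 GPa^-1
Ex = 14.98 GPa

14.98 GPa


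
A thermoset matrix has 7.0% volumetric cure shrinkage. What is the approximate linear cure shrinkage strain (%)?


Linear shrinkage ≈ vol_shrink/3 = 7.0/3 = 2.333%

2.333%


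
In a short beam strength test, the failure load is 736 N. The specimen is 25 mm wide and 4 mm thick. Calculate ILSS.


ILSS = 3F/(4bh) = 3*736/(4*25*4) = 5.52 MPa

5.52 MPa


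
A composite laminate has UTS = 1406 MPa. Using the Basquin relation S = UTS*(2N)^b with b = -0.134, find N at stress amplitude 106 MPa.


N = 0.5 * (S/UTS)^(1/b) = 0.5 * (106/1406)^(1/-0.134) = 1.1945e+08 cycles

1.1945e+08 cycles


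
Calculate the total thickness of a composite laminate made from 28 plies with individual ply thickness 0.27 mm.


h = n * t_ply = 28 * 0.27 = 7.56 mm

7.56 mm


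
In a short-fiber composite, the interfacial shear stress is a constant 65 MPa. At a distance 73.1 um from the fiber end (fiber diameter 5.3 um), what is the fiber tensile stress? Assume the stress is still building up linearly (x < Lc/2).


Force balance: sigma_f * (pi*d^2/4) = tau * (pi*d) * x  ->  sigma_f = 4 * tau * x / d
sigma_f = 4 * 65 * 73.1 / 5.3 = 3586.0 MPa

3586.0 MPa


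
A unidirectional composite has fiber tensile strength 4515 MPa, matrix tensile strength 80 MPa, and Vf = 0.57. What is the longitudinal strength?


sigma_1 = sigma_f*Vf + sigma_m*(1-Vf) = 4515*0.57 + 80*0.43 = 2608.0 MPa

2608.0 MPa


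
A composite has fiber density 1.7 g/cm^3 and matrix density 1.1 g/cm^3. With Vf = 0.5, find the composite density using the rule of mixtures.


rho_c = rho_f*Vf + rho_m*(1-Vf) = 1.7*0.5 + 1.1*0.5 = 1.4 g/cm^3

1.4 g/cm^3


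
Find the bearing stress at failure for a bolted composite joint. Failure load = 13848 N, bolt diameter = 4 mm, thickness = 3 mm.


sigma_br = F/(d*h) = 13848/(4*3) = 1154.0 MPa

1154.0 MPa


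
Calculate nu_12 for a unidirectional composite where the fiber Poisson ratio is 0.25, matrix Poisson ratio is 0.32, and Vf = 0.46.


nu_12 = nu_f*Vf + nu_m*(1-Vf) = 0.25*0.46 + 0.32*0.54 = 0.2878

0.2878


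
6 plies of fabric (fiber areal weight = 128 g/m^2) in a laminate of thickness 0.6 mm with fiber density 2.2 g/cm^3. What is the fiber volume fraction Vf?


Vf = n * FAW / (rho_f * h * 1000) = 6 * 128 / (2.2 * 0.6 * 1000) = 0.5818

0.5818


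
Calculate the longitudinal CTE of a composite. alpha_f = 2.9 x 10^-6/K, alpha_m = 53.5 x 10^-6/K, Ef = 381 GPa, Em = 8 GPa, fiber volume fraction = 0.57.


E1 = Ef*Vf + Em*(1-Vf) = 220.61
alpha_1 = (alpha_f*Ef*Vf + alpha_m*Em*(1-Vf))/E1 = 3.69 x 10^-6/K

3.69 x 10^-6/K


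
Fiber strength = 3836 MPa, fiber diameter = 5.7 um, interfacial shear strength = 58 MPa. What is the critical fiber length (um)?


Lc = sigma_f * d / (2 * tau_i) = 3836 * 5.7 / (2 * 58) = 188.5 um

188.5 um


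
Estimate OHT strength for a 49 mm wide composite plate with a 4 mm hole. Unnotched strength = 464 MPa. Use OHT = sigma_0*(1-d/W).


OHT = sigma_0*(1-d/W) = 464*(1-4/49) = 426.1 MPa

426.1 MPa


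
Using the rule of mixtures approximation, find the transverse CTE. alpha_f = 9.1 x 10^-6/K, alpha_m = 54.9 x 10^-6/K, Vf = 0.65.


alpha_2 = alpha_f*Vf + alpha_m*(1-Vf) = 9.1*0.65 + 54.9*0.35 = 25.1 x 10^-6/K

25.1 x 10^-6/K


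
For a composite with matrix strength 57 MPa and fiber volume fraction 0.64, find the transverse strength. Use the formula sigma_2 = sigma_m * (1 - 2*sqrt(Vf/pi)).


factor = 1 - 2*sqrt(0.64/pi) = 0.0973
sigma_2 = 57 * 0.0973 = 5.55 MPa

5.55 MPa


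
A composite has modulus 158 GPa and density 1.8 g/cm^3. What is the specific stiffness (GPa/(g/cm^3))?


Specific stiffness = E/rho = 158/1.8 = 87.8 GPa/(g/cm^3)

87.8 GPa/(g/cm^3)


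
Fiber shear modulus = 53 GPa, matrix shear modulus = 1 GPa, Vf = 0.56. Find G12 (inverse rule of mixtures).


1/G12 = Vf/Gf + (1-Vf)/Gm = 0.56/53 + 0.44/1
G12 = 2.22 GPa

2.22 GPa


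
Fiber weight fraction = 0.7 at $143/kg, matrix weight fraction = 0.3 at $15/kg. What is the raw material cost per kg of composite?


Cost = cost_f*Wf + cost_m*Wm = 143*0.7 + 15*0.3 = $104.6/kg

$104.6/kg


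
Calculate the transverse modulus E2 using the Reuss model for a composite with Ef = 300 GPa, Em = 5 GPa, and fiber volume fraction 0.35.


1/E2 = Vf/Ef + (1-Vf)/Em = 0.35/300 + 0.65/5
E2 = 7.62 GPa

7.62 GPa


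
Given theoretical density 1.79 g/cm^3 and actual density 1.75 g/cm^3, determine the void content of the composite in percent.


Void% = (rho_theo - rho_actual)/rho_theo * 100 = (1.79 - 1.75)/1.79 * 100 = 2.23%

2.23%


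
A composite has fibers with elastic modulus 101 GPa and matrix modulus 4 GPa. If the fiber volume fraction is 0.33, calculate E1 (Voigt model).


E1 = Ef*Vf + Em*(1-Vf) = 101*0.33 + 4*0.67 = 36.01 GPa

36.01 GPa


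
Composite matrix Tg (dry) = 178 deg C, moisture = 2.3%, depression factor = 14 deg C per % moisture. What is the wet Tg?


Tg_wet = Tg_dry - k*moisture = 178 - 14*2.3 = 145.8 deg C

145.8 deg C


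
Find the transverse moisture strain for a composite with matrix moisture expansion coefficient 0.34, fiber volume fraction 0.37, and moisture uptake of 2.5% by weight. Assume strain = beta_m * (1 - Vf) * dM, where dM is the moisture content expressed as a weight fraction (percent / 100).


dM = 2.5/100 = 0.025
strain = beta_m * (1-Vf) * dM = 0.34 * 0.63 * 0.025 = 0.005355

0.005355


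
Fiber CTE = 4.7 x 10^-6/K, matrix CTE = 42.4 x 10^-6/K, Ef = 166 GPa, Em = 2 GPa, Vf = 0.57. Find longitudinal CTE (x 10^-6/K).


E1 = Ef*Vf + Em*(1-Vf) = 95.48
alpha_1 = (alpha_f*Ef*Vf + alpha_m*Em*(1-Vf))/E1 = 5.04 x 10^-6/K

5.04 x 10^-6/K


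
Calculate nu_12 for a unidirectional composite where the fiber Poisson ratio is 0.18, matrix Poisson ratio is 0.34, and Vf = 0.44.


nu_12 = nu_f*Vf + nu_m*(1-Vf) = 0.18*0.44 + 0.34*0.56 = 0.2696

0.2696


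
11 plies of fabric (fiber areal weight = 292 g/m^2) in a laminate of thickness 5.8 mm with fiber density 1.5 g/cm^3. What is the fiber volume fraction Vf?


Vf = n * FAW / (rho_f * h * 1000) = 11 * 292 / (1.5 * 5.8 * 1000) = 0.3692

0.3692


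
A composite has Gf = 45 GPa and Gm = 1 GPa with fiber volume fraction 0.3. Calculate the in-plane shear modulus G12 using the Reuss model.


1/G12 = Vf/Gf + (1-Vf)/Gm = 0.3/45 + 0.7/1
G12 = 1.42 GPa

1.42 GPa


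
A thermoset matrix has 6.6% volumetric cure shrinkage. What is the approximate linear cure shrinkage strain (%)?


Linear shrinkage ≈ vol_shrink/3 = 6.6/3 = 2.2%

2.2%


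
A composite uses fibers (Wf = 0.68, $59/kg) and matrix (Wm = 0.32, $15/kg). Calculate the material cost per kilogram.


Cost = cost_f*Wf + cost_m*Wm = 59*0.68 + 15*0.32 = $44.92/kg

$44.92/kg


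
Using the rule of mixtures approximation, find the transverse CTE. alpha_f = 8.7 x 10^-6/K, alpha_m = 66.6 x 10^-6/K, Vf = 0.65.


alpha_2 = alpha_f*Vf + alpha_m*(1-Vf) = 8.7*0.65 + 66.6*0.35 = 29.0 x 10^-6/K

29.0 x 10^-6/K


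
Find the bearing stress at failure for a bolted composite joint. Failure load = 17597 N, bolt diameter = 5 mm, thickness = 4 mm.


sigma_br = F/(d*h) = 17597/(5*4) = 879.9 MPa

879.9 MPa


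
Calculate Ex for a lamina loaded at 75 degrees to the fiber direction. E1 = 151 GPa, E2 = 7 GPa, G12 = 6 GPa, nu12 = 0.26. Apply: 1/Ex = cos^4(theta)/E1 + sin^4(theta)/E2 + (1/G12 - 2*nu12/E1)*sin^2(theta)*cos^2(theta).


cos^4(75) = 0.004487, sin^4(75) = 0.870513, sin^2(75)*cos^2(75) = 0.0625
1/G12 - 2*nu12/E1 = 1/6 - 2*0.26/151 = 0.163223 GPa^-1
1/Ex = 0.004487/151 + 0.870513/7 + 0.163223*0.0625 = 0.1345901 GPa^-1
Ex = 7.43 GPa

7.43 GPa


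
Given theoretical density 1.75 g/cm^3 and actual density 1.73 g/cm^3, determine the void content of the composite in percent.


Void% = (rho_theo - rho_actual)/rho_theo * 100 = (1.75 - 1.73)/1.75 * 100 = 1.14%

1.14%


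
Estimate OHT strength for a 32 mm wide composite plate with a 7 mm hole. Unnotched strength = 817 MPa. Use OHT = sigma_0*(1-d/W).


OHT = sigma_0*(1-d/W) = 817*(1-7/32) = 638.3 MPa

638.3 MPa


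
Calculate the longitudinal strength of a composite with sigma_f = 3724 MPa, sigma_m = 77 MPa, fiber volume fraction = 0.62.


sigma_1 = sigma_f*Vf + sigma_m*(1-Vf) = 3724*0.62 + 77*0.38 = 2338.1 MPa

2338.1 MPa


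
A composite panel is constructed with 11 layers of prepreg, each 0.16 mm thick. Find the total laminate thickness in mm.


h = n * t_ply = 11 * 0.16 = 1.76 mm

1.76 mm


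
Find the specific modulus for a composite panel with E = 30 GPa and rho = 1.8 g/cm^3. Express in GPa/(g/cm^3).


Specific stiffness = E/rho = 30/1.8 = 16.7 GPa/(g/cm^3)

16.7 GPa/(g/cm^3)


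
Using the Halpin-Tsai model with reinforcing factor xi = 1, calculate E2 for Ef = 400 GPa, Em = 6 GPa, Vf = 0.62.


eta = (Ef/Em - 1)/(Ef/Em + xi) = (66.6667 - 1)/(66.6667 + 1) = 0.9704
E2 = Em*(1+xi*eta*Vf)/(1-eta*Vf) = 24.13 GPa

24.13 GPa


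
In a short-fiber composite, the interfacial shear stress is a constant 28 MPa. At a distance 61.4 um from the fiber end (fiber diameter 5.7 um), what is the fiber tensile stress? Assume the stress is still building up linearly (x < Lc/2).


Force balance: sigma_f * (pi*d^2/4) = tau * (pi*d) * x  ->  sigma_f = 4 * tau * x / d
sigma_f = 4 * 28 * 61.4 / 5.7 = 1206.5 MPa

1206.5 MPa


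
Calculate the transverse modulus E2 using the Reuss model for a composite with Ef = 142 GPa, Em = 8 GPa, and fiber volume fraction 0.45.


1/E2 = Vf/Ef + (1-Vf)/Em = 0.45/142 + 0.55/8
E2 = 13.9 GPa

13.9 GPa


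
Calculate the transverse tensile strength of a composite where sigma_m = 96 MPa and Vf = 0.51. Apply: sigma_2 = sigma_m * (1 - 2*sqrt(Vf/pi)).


factor = 1 - 2*sqrt(0.51/pi) = 0.1942
sigma_2 = 96 * 0.1942 = 18.64 MPa

18.64 MPa


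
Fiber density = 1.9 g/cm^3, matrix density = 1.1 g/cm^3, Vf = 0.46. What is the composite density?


rho_c = rho_f*Vf + rho_m*(1-Vf) = 1.9*0.46 + 1.1*0.54 = 1.468 g/cm^3

1.468 g/cm^3


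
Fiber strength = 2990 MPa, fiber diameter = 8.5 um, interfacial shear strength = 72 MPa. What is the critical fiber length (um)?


Lc = sigma_f * d / (2 * tau_i) = 2990 * 8.5 / (2 * 72) = 176.5 um

176.5 um


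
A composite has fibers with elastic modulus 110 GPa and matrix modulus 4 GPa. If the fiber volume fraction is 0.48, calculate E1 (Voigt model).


E1 = Ef*Vf + Em*(1-Vf) = 110*0.48 + 4*0.52 = 54.88 GPa

54.88 GPa


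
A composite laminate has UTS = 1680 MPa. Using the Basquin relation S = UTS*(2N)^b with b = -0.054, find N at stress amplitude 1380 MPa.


N = 0.5 * (S/UTS)^(1/b) = 0.5 * (1380/1680)^(1/-0.054) = 19.0990 cycles

19.0990 cycles


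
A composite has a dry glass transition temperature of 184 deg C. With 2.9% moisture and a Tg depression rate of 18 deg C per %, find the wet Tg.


Tg_wet = Tg_dry - k*moisture = 184 - 18*2.9 = 131.8 deg C

131.8 deg C


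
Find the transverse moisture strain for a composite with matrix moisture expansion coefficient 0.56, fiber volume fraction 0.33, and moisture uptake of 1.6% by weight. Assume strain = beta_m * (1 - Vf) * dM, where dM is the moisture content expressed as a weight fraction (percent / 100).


dM = 1.6/100 = 0.016
strain = beta_m * (1-Vf) * dM = 0.56 * 0.67 * 0.016 = 0.0060032

0.0060032


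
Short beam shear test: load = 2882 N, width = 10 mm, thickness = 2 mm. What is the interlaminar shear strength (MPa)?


ILSS = 3F/(4bh) = 3*2882/(4*10*2) = 108.08 MPa

108.08 MPa


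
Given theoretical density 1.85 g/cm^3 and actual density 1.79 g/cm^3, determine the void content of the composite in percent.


Void% = (rho_theo - rho_actual)/rho_theo * 100 = (1.85 - 1.79)/1.85 * 100 = 3.24%

3.24%


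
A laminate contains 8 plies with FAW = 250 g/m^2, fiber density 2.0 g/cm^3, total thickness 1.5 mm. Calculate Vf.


Vf = n * FAW / (rho_f * h * 1000) = 8 * 250 / (2.0 * 1.5 * 1000) = 0.6667

0.6667


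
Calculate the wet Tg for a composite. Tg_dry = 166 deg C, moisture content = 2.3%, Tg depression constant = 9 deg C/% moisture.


Tg_wet = Tg_dry - k*moisture = 166 - 9*2.3 = 145.3 deg C

145.3 deg C


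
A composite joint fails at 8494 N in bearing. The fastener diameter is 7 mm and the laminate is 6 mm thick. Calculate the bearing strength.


sigma_br = F/(d*h) = 8494/(7*6) = 202.2 MPa

202.2 MPa


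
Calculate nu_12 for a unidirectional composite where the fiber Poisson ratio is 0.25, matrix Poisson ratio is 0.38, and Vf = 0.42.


nu_12 = nu_f*Vf + nu_m*(1-Vf) = 0.25*0.42 + 0.38*0.58 = 0.3254

0.3254


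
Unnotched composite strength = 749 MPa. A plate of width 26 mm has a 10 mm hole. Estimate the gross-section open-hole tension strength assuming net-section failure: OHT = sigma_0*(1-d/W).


OHT = sigma_0*(1-d/W) = 749*(1-10/26) = 460.9 MPa

460.9 MPa


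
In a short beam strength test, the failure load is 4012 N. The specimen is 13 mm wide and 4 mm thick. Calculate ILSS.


ILSS = 3F/(4bh) = 3*4012/(4*13*4) = 57.87 MPa

57.87 MPa


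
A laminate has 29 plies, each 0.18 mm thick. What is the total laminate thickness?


h = n * t_ply = 29 * 0.18 = 5.22 mm

5.22 mm


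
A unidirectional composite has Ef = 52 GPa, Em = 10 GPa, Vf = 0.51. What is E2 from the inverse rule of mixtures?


1/E2 = Vf/Ef + (1-Vf)/Em = 0.51/52 + 0.49/10
E2 = 17.0 GPa

17.0 GPa


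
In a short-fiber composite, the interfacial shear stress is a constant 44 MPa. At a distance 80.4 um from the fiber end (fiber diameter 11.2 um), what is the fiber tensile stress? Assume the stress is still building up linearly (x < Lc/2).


Force balance: sigma_f * (pi*d^2/4) = tau * (pi*d) * x  ->  sigma_f = 4 * tau * x / d
sigma_f = 4 * 44 * 80.4 / 11.2 = 1263.4 MPa

1263.4 MPa


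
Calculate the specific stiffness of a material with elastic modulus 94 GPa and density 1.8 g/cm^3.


Specific stiffness = E/rho = 94/1.8 = 52.2 GPa/(g/cm^3)

52.2 GPa/(g/cm^3)


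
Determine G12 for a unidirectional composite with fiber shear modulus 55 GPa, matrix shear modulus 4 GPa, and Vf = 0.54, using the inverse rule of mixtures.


1/G12 = Vf/Gf + (1-Vf)/Gm = 0.54/55 + 0.46/4
G12 = 8.01 GPa

8.01 GPa


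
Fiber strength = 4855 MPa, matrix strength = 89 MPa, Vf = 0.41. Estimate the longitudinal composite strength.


sigma_1 = sigma_f*Vf + sigma_m*(1-Vf) = 4855*0.41 + 89*0.59 = 2043.1 MPa

2043.1 MPa


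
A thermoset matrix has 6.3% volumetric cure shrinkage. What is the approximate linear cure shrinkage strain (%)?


Linear shrinkage ≈ vol_shrink/3 = 6.3/3 = 2.1%

2.1%


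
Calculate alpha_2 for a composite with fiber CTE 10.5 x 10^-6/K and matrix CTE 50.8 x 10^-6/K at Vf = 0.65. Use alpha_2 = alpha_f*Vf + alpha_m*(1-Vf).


alpha_2 = alpha_f*Vf + alpha_m*(1-Vf) = 10.5*0.65 + 50.8*0.35 = 24.6 x 10^-6/K

24.6 x 10^-6/K


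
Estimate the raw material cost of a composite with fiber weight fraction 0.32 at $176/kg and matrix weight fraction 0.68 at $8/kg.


Cost = cost_f*Wf + cost_m*Wm = 176*0.32 + 8*0.68 = $61.76/kg

$61.76/kg


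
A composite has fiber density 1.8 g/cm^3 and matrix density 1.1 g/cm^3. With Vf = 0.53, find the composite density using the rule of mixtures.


rho_c = rho_f*Vf + rho_m*(1-Vf) = 1.8*0.53 + 1.1*0.47 = 1.471 g/cm^3

1.471 g/cm^3


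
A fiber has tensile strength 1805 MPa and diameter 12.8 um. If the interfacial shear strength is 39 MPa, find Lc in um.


Lc = sigma_f * d / (2 * tau_i) = 1805 * 12.8 / (2 * 39) = 296.2 um

296.2 um


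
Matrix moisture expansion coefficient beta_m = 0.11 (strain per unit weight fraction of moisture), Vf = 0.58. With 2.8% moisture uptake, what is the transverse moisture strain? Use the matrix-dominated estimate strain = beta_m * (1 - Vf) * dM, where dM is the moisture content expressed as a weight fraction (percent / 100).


dM = 2.8/100 = 0.028
strain = beta_m * (1-Vf) * dM = 0.11 * 0.42 * 0.028 = 0.0012936

0.0012936


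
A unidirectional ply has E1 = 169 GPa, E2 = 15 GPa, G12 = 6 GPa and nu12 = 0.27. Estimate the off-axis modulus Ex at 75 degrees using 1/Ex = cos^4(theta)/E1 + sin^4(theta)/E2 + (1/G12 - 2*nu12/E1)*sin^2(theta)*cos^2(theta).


cos^4(75) = 0.004487, sin^4(75) = 0.870513, sin^2(75)*cos^2(75) = 0.0625
1/G12 - 2*nu12/E1 = 1/6 - 2*0.27/169 = 0.163471 GPa^-1
1/Ex = 0.004487/169 + 0.870513/15 + 0.163471*0.0625 = 0.0682777 GPa^-1
Ex = 14.65 GPa

14.65 GPa


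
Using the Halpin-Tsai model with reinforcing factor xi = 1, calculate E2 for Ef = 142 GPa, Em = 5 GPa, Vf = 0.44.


eta = (Ef/Em - 1)/(Ef/Em + xi) = (28.4 - 1)/(28.4 + 1) = 0.932
E2 = Em*(1+xi*eta*Vf)/(1-eta*Vf) = 11.95 GPa

11.95 GPa


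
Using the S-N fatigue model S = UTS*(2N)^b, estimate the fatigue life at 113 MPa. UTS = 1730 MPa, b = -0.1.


N = 0.5 * (S/UTS)^(1/b) = 0.5 * (113/1730)^(1/-0.1) = 3.5371e+11 cycles

3.5371e+11 cycles


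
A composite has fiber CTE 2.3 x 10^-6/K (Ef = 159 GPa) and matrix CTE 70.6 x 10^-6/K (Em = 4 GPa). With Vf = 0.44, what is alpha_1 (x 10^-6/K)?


E1 = Ef*Vf + Em*(1-Vf) = 72.2
alpha_1 = (alpha_f*Ef*Vf + alpha_m*Em*(1-Vf))/E1 = 4.42 x 10^-6/K

4.42 x 10^-6/K


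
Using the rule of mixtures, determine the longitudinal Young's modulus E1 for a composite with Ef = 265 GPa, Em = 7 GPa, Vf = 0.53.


E1 = Ef*Vf + Em*(1-Vf) = 265*0.53 + 7*0.47 = 143.74 GPa

143.74 GPa


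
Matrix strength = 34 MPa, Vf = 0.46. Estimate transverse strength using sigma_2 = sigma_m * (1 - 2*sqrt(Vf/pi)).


factor = 1 - 2*sqrt(0.46/pi) = 0.2347
sigma_2 = 34 * 0.2347 = 7.98 MPa

7.98 MPa


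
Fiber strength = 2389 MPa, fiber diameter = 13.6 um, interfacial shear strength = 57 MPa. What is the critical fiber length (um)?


Lc = sigma_f * d / (2 * tau_i) = 2389 * 13.6 / (2 * 57) = 285.0 um

285.0 um


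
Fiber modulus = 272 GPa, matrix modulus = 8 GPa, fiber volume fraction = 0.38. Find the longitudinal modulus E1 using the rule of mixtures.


E1 = Ef*Vf + Em*(1-Vf) = 272*0.38 + 8*0.62 = 108.32 GPa

108.32 GPa


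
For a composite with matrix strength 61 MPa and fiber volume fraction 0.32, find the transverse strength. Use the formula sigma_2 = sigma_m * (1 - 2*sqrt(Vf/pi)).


factor = 1 - 2*sqrt(0.32/pi) = 0.3617
sigma_2 = 61 * 0.3617 = 22.06 MPa

22.06 MPa


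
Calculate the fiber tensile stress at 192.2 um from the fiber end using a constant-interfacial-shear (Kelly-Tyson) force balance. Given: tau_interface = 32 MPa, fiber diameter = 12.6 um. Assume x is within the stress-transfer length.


Force balance: sigma_f * (pi*d^2/4) = tau * (pi*d) * x  ->  sigma_f = 4 * tau * x / d
sigma_f = 4 * 32 * 192.2 / 12.6 = 1952.5 MPa

1952.5 MPa


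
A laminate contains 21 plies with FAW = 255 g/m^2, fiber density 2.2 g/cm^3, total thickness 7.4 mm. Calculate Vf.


Vf = n * FAW / (rho_f * h * 1000) = 21 * 255 / (2.2 * 7.4 * 1000) = 0.3289

0.3289


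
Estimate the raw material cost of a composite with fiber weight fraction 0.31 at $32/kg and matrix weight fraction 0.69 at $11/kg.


Cost = cost_f*Wf + cost_m*Wm = 32*0.31 + 11*0.69 = $17.51/kg

$17.51/kg


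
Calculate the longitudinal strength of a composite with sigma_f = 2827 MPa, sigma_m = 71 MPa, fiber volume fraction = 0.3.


sigma_1 = sigma_f*Vf + sigma_m*(1-Vf) = 2827*0.3 + 71*0.7 = 897.8 MPa

897.8 MPa


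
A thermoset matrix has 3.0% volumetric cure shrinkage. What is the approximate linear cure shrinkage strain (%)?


Linear shrinkage ≈ vol_shrink/3 = 3.0/3 = 1.0%

1.0%


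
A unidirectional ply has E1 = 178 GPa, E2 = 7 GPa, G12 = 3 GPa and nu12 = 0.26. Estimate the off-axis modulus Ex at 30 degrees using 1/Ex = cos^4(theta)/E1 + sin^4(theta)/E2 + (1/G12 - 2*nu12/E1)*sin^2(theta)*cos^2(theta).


cos^4(30) = 0.5625, sin^4(30) = 0.0625, sin^2(30)*cos^2(30) = 0.1875
1/G12 - 2*nu12/E1 = 1/3 - 2*0.26/178 = 0.330412 GPa^-1
1/Ex = 0.5625/178 + 0.0625/7 + 0.330412*0.1875 = 0.0740409 GPa^-1
Ex = 13.51 GPa

13.51 GPa


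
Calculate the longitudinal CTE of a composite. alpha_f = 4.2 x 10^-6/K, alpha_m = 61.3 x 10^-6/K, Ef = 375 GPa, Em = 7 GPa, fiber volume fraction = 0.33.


E1 = Ef*Vf + Em*(1-Vf) = 128.44
alpha_1 = (alpha_f*Ef*Vf + alpha_m*Em*(1-Vf))/E1 = 6.29 x 10^-6/K

6.29 x 10^-6/K


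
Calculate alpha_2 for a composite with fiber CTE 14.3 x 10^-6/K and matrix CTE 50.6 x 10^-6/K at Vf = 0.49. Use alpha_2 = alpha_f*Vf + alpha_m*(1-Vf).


alpha_2 = alpha_f*Vf + alpha_m*(1-Vf) = 14.3*0.49 + 50.6*0.51 = 32.8 x 10^-6/K

32.8 x 10^-6/K


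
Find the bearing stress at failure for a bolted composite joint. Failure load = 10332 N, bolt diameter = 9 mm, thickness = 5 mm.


sigma_br = F/(d*h) = 10332/(9*5) = 229.6 MPa

229.6 MPa


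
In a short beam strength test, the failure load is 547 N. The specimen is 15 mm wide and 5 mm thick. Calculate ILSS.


ILSS = 3F/(4bh) = 3*547/(4*15*5) = 5.47 MPa

5.47 MPa


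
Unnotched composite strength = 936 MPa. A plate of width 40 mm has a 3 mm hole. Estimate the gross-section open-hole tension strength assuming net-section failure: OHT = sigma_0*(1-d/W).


OHT = sigma_0*(1-d/W) = 936*(1-3/40) = 865.8 MPa

865.8 MPa


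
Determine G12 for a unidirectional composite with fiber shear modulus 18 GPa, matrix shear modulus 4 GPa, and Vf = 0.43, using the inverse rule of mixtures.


1/G12 = Vf/Gf + (1-Vf)/Gm = 0.43/18 + 0.57/4
G12 = 6.01 GPa

6.01 GPa


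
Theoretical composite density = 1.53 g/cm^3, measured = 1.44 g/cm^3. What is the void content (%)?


Void% = (rho_theo - rho_actual)/rho_theo * 100 = (1.53 - 1.44)/1.53 * 100 = 5.88%

5.88%


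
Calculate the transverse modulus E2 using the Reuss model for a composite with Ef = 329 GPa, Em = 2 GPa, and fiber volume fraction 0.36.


1/E2 = Vf/Ef + (1-Vf)/Em = 0.36/329 + 0.64/2
E2 = 3.11 GPa

3.11 GPa


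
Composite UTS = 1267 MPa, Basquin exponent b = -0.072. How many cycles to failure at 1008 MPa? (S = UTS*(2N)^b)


N = 0.5 * (S/UTS)^(1/b) = 0.5 * (1008/1267)^(1/-0.072) = 11.9773 cycles

11.9773 cycles


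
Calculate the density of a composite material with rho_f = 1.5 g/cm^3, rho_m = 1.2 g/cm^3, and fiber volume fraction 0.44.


rho_c = rho_f*Vf + rho_m*(1-Vf) = 1.5*0.44 + 1.2*0.56 = 1.332 g/cm^3

1.332 g/cm^3


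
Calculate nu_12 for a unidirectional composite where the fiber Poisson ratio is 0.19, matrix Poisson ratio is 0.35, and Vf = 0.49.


nu_12 = nu_f*Vf + nu_m*(1-Vf) = 0.19*0.49 + 0.35*0.51 = 0.2716

0.2716


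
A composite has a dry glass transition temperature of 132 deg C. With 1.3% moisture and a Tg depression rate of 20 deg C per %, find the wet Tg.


Tg_wet = Tg_dry - k*moisture = 132 - 20*1.3 = 106.0 deg C

106.0 deg C


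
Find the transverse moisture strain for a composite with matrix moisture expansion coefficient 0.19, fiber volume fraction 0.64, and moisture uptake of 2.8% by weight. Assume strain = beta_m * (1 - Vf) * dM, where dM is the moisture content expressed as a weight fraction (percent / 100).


dM = 2.8/100 = 0.028
strain = beta_m * (1-Vf) * dM = 0.19 * 0.36 * 0.028 = 0.0019152

0.0019152


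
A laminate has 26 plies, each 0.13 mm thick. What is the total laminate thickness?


h = n * t_ply = 26 * 0.13 = 3.38 mm

3.38 mm


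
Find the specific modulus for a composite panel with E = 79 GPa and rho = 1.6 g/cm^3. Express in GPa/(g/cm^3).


Specific stiffness = E/rho = 79/1.6 = 49.4 GPa/(g/cm^3)

49.4 GPa/(g/cm^3)


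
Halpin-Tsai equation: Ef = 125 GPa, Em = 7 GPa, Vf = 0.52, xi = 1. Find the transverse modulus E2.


eta = (Ef/Em - 1)/(Ef/Em + xi) = (17.8571 - 1)/(17.8571 + 1) = 0.8939
E2 = Em*(1+xi*eta*Vf)/(1-eta*Vf) = 19.16 GPa

19.16 GPa


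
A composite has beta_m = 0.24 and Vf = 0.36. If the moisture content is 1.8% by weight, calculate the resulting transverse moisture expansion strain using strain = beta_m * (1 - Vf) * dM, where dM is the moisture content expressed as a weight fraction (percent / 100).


dM = 1.8/100 = 0.018
strain = beta_m * (1-Vf) * dM = 0.24 * 0.64 * 0.018 = 0.0027648

0.0027648


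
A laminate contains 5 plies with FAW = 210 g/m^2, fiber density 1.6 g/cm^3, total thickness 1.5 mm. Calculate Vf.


Vf = n * FAW / (rho_f * h * 1000) = 5 * 210 / (1.6 * 1.5 * 1000) = 0.4375

0.4375


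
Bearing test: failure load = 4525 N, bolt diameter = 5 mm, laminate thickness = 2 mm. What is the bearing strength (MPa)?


sigma_br = F/(d*h) = 4525/(5*2) = 452.5 MPa

452.5 MPa


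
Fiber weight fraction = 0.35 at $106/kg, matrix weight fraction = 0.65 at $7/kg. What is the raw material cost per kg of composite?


Cost = cost_f*Wf + cost_m*Wm = 106*0.35 + 7*0.65 = $41.65/kg

$41.65/kg


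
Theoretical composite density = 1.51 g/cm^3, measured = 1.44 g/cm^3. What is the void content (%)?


Void% = (rho_theo - rho_actual)/rho_theo * 100 = (1.51 - 1.44)/1.51 * 100 = 4.64%

4.64%


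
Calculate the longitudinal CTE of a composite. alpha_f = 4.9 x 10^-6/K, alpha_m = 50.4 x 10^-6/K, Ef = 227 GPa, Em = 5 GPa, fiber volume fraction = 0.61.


E1 = Ef*Vf + Em*(1-Vf) = 140.42
alpha_1 = (alpha_f*Ef*Vf + alpha_m*Em*(1-Vf))/E1 = 5.53 x 10^-6/K

5.53 x 10^-6/K


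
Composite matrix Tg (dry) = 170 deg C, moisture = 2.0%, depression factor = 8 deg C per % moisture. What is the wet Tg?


Tg_wet = Tg_dry - k*moisture = 170 - 8*2.0 = 154.0 deg C

154.0 deg C


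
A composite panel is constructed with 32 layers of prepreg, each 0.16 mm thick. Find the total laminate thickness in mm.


h = n * t_ply = 32 * 0.16 = 5.12 mm

5.12 mm


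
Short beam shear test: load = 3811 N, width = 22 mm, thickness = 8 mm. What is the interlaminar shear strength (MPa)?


ILSS = 3F/(4bh) = 3*3811/(4*22*8) = 16.24 MPa

16.24 MPa


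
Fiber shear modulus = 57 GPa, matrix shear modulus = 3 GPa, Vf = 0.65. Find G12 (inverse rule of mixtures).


1/G12 = Vf/Gf + (1-Vf)/Gm = 0.65/57 + 0.35/3
G12 = 7.81 GPa

7.81 GPa


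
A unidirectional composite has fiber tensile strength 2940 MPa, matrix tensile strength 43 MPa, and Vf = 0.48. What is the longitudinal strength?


sigma_1 = sigma_f*Vf + sigma_m*(1-Vf) = 2940*0.48 + 43*0.52 = 1433.6 MPa

1433.6 MPa


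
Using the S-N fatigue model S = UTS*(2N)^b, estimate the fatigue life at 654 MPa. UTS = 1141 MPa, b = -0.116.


N = 0.5 * (S/UTS)^(1/b) = 0.5 * (654/1141)^(1/-0.116) = 60.6260 cycles

60.6260 cycles


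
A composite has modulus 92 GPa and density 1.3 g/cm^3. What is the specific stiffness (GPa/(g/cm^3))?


Specific stiffness = E/rho = 92/1.3 = 70.8 GPa/(g/cm^3)

70.8 GPa/(g/cm^3)


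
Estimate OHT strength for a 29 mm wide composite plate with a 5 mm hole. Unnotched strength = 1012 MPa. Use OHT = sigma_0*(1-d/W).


OHT = sigma_0*(1-d/W) = 1012*(1-5/29) = 837.5 MPa

837.5 MPa


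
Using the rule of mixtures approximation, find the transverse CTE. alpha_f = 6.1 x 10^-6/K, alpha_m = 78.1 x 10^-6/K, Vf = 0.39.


alpha_2 = alpha_f*Vf + alpha_m*(1-Vf) = 6.1*0.39 + 78.1*0.61 = 50.0 x 10^-6/K

50.0 x 10^-6/K


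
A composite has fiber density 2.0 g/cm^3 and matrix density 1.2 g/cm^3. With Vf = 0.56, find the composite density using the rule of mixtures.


rho_c = rho_f*Vf + rho_m*(1-Vf) = 2.0*0.56 + 1.2*0.44 = 1.648 g/cm^3

1.648 g/cm^3


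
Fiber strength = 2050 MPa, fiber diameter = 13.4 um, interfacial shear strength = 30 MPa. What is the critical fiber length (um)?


Lc = sigma_f * d / (2 * tau_i) = 2050 * 13.4 / (2 * 30) = 457.8 um

457.8 um


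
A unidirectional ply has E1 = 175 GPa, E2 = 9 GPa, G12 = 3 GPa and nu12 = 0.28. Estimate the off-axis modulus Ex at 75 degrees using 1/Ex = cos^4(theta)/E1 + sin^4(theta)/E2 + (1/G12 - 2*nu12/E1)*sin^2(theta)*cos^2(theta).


cos^4(75) = 0.004487, sin^4(75) = 0.870513, sin^2(75)*cos^2(75) = 0.0625
1/G12 - 2*nu12/E1 = 1/3 - 2*0.28/175 = 0.330133 GPa^-1
1/Ex = 0.004487/175 + 0.870513/9 + 0.330133*0.0625 = 0.1173826 GPa^-1
Ex = 8.52 GPa

8.52 GPa


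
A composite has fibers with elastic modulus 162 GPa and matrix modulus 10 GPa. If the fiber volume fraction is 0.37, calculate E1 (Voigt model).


E1 = Ef*Vf + Em*(1-Vf) = 162*0.37 + 10*0.63 = 66.24 GPa

66.24 GPa


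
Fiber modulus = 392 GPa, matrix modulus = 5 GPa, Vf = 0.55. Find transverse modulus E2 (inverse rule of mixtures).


1/E2 = Vf/Ef + (1-Vf)/Em = 0.55/392 + 0.45/5
E2 = 10.94 GPa

10.94 GPa


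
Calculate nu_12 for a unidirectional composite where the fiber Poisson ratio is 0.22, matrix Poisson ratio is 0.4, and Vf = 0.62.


nu_12 = nu_f*Vf + nu_m*(1-Vf) = 0.22*0.62 + 0.4*0.38 = 0.2884

0.2884


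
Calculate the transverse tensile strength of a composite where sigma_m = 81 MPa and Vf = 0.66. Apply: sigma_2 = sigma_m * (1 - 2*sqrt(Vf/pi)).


factor = 1 - 2*sqrt(0.66/pi) = 0.0833
sigma_2 = 81 * 0.0833 = 6.75 MPa

6.75 MPa


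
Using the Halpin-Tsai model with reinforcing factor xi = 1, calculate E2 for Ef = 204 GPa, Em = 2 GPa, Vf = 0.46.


eta = (Ef/Em - 1)/(Ef/Em + xi) = (102.0 - 1)/(102.0 + 1) = 0.9806
E2 = Em*(1+xi*eta*Vf)/(1-eta*Vf) = 5.29 GPa

5.29 GPa


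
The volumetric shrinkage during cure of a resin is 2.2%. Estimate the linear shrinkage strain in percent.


Linear shrinkage ≈ vol_shrink/3 = 2.2/3 = 0.733%

0.733%


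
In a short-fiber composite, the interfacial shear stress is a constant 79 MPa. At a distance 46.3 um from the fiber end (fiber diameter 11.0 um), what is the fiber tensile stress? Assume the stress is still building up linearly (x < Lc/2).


Force balance: sigma_f * (pi*d^2/4) = tau * (pi*d) * x  ->  sigma_f = 4 * tau * x / d
sigma_f = 4 * 79 * 46.3 / 11.0 = 1330.1 MPa

1330.1 MPa


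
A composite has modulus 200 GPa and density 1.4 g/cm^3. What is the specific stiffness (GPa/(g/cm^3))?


Specific stiffness = E/rho = 200/1.4 = 142.9 GPa/(g/cm^3)

142.9 GPa/(g/cm^3)


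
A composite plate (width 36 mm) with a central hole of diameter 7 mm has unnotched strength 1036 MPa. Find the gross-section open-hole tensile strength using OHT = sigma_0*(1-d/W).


OHT = sigma_0*(1-d/W) = 1036*(1-7/36) = 834.6 MPa

834.6 MPa


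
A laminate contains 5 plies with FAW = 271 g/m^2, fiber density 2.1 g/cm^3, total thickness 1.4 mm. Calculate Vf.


Vf = n * FAW / (rho_f * h * 1000) = 5 * 271 / (2.1 * 1.4 * 1000) = 0.4609

0.4609


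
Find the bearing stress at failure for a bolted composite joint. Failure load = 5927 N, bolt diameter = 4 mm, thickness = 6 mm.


sigma_br = F/(d*h) = 5927/(4*6) = 247.0 MPa

247.0 MPa


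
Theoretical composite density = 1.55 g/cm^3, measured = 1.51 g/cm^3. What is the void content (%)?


Void% = (rho_theo - rho_actual)/rho_theo * 100 = (1.55 - 1.51)/1.55 * 100 = 2.58%

2.58%


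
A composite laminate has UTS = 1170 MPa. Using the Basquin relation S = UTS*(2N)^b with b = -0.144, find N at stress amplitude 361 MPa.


N = 0.5 * (S/UTS)^(1/b) = 0.5 * (361/1170)^(1/-0.144) = 1759.3392 cycles

1759.3392 cycles


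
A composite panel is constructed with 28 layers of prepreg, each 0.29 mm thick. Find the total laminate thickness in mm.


h = n * t_ply = 28 * 0.29 = 8.12 mm

8.12 mm


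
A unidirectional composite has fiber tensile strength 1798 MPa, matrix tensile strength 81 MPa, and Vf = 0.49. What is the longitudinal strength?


sigma_1 = sigma_f*Vf + sigma_m*(1-Vf) = 1798*0.49 + 81*0.51 = 922.3 MPa

922.3 MPa


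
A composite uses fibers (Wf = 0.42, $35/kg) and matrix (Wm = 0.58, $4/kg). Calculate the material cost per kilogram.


Cost = cost_f*Wf + cost_m*Wm = 35*0.42 + 4*0.58 = $17.02/kg

$17.02/kg


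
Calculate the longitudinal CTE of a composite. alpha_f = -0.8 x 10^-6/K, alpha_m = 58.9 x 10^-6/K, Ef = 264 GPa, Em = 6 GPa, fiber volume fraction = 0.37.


E1 = Ef*Vf + Em*(1-Vf) = 101.46
alpha_1 = (alpha_f*Ef*Vf + alpha_m*Em*(1-Vf))/E1 = 1.42 x 10^-6/K

1.42 x 10^-6/K


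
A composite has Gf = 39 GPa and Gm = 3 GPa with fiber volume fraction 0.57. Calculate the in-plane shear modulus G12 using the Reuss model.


1/G12 = Vf/Gf + (1-Vf)/Gm = 0.57/39 + 0.43/3
G12 = 6.33 GPa

6.33 GPa


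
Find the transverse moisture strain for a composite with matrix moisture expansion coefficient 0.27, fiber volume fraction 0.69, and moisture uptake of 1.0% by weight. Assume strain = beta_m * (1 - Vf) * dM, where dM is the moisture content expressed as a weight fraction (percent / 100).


dM = 1.0/100 = 0.01
strain = beta_m * (1-Vf) * dM = 0.27 * 0.31 * 0.01 = 0.000837

0.000837


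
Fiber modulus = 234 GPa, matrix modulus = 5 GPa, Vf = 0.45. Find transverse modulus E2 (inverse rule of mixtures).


1/E2 = Vf/Ef + (1-Vf)/Em = 0.45/234 + 0.55/5
E2 = 8.93 GPa

8.93 GPa


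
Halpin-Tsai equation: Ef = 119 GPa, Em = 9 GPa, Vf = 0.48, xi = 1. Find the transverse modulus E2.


eta = (Ef/Em - 1)/(Ef/Em + xi) = (13.2222 - 1)/(13.2222 + 1) = 0.8594
E2 = Em*(1+xi*eta*Vf)/(1-eta*Vf) = 21.64 GPa

21.64 GPa


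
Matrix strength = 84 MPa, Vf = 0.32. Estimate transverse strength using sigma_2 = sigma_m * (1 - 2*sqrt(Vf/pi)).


factor = 1 - 2*sqrt(0.32/pi) = 0.3617
sigma_2 = 84 * 0.3617 = 30.38 MPa

30.38 MPa


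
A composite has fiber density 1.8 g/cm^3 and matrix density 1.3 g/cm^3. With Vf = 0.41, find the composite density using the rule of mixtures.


rho_c = rho_f*Vf + rho_m*(1-Vf) = 1.8*0.41 + 1.3*0.59 = 1.505 g/cm^3

1.505 g/cm^3


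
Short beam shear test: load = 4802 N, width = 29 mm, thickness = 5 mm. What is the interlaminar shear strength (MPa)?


ILSS = 3F/(4bh) = 3*4802/(4*29*5) = 24.84 MPa

24.84 MPa


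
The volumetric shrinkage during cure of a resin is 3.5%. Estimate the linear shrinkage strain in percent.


Linear shrinkage ≈ vol_shrink/3 = 3.5/3 = 1.167%

1.167%


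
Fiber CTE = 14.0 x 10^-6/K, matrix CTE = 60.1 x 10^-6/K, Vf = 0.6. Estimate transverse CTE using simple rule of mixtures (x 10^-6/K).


alpha_2 = alpha_f*Vf + alpha_m*(1-Vf) = 14.0*0.6 + 60.1*0.4 = 32.4 x 10^-6/K

32.4 x 10^-6/K


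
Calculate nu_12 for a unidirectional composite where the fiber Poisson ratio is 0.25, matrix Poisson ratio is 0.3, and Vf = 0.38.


nu_12 = nu_f*Vf + nu_m*(1-Vf) = 0.25*0.38 + 0.3*0.62 = 0.281

0.281


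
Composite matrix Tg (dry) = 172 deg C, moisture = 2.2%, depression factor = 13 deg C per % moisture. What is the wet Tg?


Tg_wet = Tg_dry - k*moisture = 172 - 13*2.2 = 143.4 deg C

143.4 deg C


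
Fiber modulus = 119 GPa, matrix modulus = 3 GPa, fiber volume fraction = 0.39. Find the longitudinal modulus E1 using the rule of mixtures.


E1 = Ef*Vf + Em*(1-Vf) = 119*0.39 + 3*0.61 = 48.24 GPa

48.24 GPa


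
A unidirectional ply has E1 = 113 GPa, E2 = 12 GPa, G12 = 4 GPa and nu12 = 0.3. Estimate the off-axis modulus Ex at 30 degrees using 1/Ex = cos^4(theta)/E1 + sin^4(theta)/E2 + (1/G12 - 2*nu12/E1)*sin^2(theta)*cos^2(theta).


cos^4(30) = 0.5625, sin^4(30) = 0.0625, sin^2(30)*cos^2(30) = 0.1875
1/G12 - 2*nu12/E1 = 1/4 - 2*0.3/113 = 0.24469 GPa^-1
1/Ex = 0.5625/113 + 0.0625/12 + 0.24469*0.1875 = 0.0560656 GPa^-1
Ex = 17.84 GPa

17.84 GPa


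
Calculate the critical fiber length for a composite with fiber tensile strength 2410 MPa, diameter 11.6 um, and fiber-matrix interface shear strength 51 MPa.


Lc = sigma_f * d / (2 * tau_i) = 2410 * 11.6 / (2 * 51) = 274.1 um

274.1 um


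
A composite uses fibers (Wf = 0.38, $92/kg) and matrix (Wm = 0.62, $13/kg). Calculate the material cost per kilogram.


Cost = cost_f*Wf + cost_m*Wm = 92*0.38 + 13*0.62 = $43.02/kg

$43.02/kg


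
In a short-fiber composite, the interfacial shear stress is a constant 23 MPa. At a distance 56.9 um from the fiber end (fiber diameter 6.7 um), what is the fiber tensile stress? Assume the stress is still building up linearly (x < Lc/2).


Force balance: sigma_f * (pi*d^2/4) = tau * (pi*d) * x  ->  sigma_f = 4 * tau * x / d
sigma_f = 4 * 23 * 56.9 / 6.7 = 781.3 MPa

781.3 MPa


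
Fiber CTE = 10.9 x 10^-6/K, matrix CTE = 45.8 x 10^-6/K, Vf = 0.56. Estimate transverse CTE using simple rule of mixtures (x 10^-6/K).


alpha_2 = alpha_f*Vf + alpha_m*(1-Vf) = 10.9*0.56 + 45.8*0.44 = 26.3 x 10^-6/K

26.3 x 10^-6/K


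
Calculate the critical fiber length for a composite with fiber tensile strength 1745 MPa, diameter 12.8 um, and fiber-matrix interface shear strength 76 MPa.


Lc = sigma_f * d / (2 * tau_i) = 1745 * 12.8 / (2 * 76) = 146.9 um

146.9 um


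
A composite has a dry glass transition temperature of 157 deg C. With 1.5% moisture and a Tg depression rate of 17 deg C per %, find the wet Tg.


Tg_wet = Tg_dry - k*moisture = 157 - 17*1.5 = 131.5 deg C

131.5 deg C


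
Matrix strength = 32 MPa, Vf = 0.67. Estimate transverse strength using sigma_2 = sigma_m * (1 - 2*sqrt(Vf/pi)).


factor = 1 - 2*sqrt(0.67/pi) = 0.0764
sigma_2 = 32 * 0.0764 = 2.44 MPa

2.44 MPa


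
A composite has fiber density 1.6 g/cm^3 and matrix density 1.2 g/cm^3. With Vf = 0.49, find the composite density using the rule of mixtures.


rho_c = rho_f*Vf + rho_m*(1-Vf) = 1.6*0.49 + 1.2*0.51 = 1.396 g/cm^3

1.396 g/cm^3


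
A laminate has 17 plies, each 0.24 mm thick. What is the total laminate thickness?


h = n * t_ply = 17 * 0.24 = 4.08 mm

4.08 mm


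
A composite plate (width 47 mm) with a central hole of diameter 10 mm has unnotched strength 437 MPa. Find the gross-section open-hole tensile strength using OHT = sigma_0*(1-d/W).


OHT = sigma_0*(1-d/W) = 437*(1-10/47) = 344.0 MPa

344.0 MPa


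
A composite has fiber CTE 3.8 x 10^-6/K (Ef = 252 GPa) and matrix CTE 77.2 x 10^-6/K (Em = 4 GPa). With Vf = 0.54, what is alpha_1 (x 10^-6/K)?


E1 = Ef*Vf + Em*(1-Vf) = 137.92
alpha_1 = (alpha_f*Ef*Vf + alpha_m*Em*(1-Vf))/E1 = 4.78 x 10^-6/K

4.78 x 10^-6/K


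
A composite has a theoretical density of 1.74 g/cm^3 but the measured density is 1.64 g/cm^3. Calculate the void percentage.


Void% = (rho_theo - rho_actual)/rho_theo * 100 = (1.74 - 1.64)/1.74 * 100 = 5.75%

5.75%


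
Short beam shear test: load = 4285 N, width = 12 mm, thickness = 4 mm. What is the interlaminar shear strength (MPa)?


ILSS = 3F/(4bh) = 3*4285/(4*12*4) = 66.95 MPa

66.95 MPa


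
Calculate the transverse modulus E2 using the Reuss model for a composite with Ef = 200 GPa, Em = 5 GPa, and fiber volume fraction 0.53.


1/E2 = Vf/Ef + (1-Vf)/Em = 0.53/200 + 0.47/5
E2 = 10.35 GPa

10.35 GPa


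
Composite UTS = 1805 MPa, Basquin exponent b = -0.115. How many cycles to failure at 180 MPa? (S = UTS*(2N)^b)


N = 0.5 * (S/UTS)^(1/b) = 0.5 * (180/1805)^(1/-0.115) = 2.5415e+08 cycles

2.5415e+08 cycles


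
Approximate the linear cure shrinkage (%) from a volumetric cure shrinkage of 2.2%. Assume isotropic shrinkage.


Linear shrinkage ≈ vol_shrink/3 = 2.2/3 = 0.733%

0.733%


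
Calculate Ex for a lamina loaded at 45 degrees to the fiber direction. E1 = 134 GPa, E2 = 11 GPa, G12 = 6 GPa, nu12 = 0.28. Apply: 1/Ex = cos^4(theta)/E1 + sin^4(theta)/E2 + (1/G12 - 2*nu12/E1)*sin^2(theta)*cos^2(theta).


cos^4(45) = 0.25, sin^4(45) = 0.25, sin^2(45)*cos^2(45) = 0.25
1/G12 - 2*nu12/E1 = 1/6 - 2*0.28/134 = 0.162488 GPa^-1
1/Ex = 0.25/134 + 0.25/11 + 0.162488*0.25 = 0.0652148 GPa^-1
Ex = 15.33 GPa

15.33 GPa


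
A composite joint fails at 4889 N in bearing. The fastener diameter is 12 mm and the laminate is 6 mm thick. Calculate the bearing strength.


sigma_br = F/(d*h) = 4889/(12*6) = 67.9 MPa

67.9 MPa
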